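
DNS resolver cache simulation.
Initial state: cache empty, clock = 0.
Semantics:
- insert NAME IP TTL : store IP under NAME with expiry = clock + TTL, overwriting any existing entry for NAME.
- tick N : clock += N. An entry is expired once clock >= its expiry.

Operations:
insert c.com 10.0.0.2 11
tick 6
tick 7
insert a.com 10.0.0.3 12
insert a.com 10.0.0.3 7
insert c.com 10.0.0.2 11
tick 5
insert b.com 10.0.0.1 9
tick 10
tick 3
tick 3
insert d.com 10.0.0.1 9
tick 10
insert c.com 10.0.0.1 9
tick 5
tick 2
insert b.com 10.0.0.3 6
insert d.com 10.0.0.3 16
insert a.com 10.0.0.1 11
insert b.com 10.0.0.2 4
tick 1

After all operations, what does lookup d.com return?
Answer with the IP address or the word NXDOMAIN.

Op 1: insert c.com -> 10.0.0.2 (expiry=0+11=11). clock=0
Op 2: tick 6 -> clock=6.
Op 3: tick 7 -> clock=13. purged={c.com}
Op 4: insert a.com -> 10.0.0.3 (expiry=13+12=25). clock=13
Op 5: insert a.com -> 10.0.0.3 (expiry=13+7=20). clock=13
Op 6: insert c.com -> 10.0.0.2 (expiry=13+11=24). clock=13
Op 7: tick 5 -> clock=18.
Op 8: insert b.com -> 10.0.0.1 (expiry=18+9=27). clock=18
Op 9: tick 10 -> clock=28. purged={a.com,b.com,c.com}
Op 10: tick 3 -> clock=31.
Op 11: tick 3 -> clock=34.
Op 12: insert d.com -> 10.0.0.1 (expiry=34+9=43). clock=34
Op 13: tick 10 -> clock=44. purged={d.com}
Op 14: insert c.com -> 10.0.0.1 (expiry=44+9=53). clock=44
Op 15: tick 5 -> clock=49.
Op 16: tick 2 -> clock=51.
Op 17: insert b.com -> 10.0.0.3 (expiry=51+6=57). clock=51
Op 18: insert d.com -> 10.0.0.3 (expiry=51+16=67). clock=51
Op 19: insert a.com -> 10.0.0.1 (expiry=51+11=62). clock=51
Op 20: insert b.com -> 10.0.0.2 (expiry=51+4=55). clock=51
Op 21: tick 1 -> clock=52.
lookup d.com: present, ip=10.0.0.3 expiry=67 > clock=52

Answer: 10.0.0.3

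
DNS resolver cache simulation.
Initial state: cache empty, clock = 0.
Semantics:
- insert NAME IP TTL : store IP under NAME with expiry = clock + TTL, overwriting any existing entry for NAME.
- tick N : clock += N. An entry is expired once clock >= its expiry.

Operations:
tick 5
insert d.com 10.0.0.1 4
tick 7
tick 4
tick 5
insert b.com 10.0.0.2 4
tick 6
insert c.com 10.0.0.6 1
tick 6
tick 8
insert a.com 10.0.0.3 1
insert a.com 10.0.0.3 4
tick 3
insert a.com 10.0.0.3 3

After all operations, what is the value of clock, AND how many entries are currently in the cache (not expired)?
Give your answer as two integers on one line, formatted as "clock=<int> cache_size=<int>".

Op 1: tick 5 -> clock=5.
Op 2: insert d.com -> 10.0.0.1 (expiry=5+4=9). clock=5
Op 3: tick 7 -> clock=12. purged={d.com}
Op 4: tick 4 -> clock=16.
Op 5: tick 5 -> clock=21.
Op 6: insert b.com -> 10.0.0.2 (expiry=21+4=25). clock=21
Op 7: tick 6 -> clock=27. purged={b.com}
Op 8: insert c.com -> 10.0.0.6 (expiry=27+1=28). clock=27
Op 9: tick 6 -> clock=33. purged={c.com}
Op 10: tick 8 -> clock=41.
Op 11: insert a.com -> 10.0.0.3 (expiry=41+1=42). clock=41
Op 12: insert a.com -> 10.0.0.3 (expiry=41+4=45). clock=41
Op 13: tick 3 -> clock=44.
Op 14: insert a.com -> 10.0.0.3 (expiry=44+3=47). clock=44
Final clock = 44
Final cache (unexpired): {a.com} -> size=1

Answer: clock=44 cache_size=1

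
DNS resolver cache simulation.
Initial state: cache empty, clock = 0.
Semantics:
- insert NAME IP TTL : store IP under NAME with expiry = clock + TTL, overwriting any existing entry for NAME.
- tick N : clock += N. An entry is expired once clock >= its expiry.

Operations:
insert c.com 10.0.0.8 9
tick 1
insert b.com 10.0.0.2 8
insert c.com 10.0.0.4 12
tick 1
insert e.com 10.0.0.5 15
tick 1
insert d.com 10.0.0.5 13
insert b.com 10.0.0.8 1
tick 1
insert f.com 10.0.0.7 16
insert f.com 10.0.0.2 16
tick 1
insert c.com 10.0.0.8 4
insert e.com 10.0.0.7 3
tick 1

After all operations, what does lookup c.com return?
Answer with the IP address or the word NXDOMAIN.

Answer: 10.0.0.8

Derivation:
Op 1: insert c.com -> 10.0.0.8 (expiry=0+9=9). clock=0
Op 2: tick 1 -> clock=1.
Op 3: insert b.com -> 10.0.0.2 (expiry=1+8=9). clock=1
Op 4: insert c.com -> 10.0.0.4 (expiry=1+12=13). clock=1
Op 5: tick 1 -> clock=2.
Op 6: insert e.com -> 10.0.0.5 (expiry=2+15=17). clock=2
Op 7: tick 1 -> clock=3.
Op 8: insert d.com -> 10.0.0.5 (expiry=3+13=16). clock=3
Op 9: insert b.com -> 10.0.0.8 (expiry=3+1=4). clock=3
Op 10: tick 1 -> clock=4. purged={b.com}
Op 11: insert f.com -> 10.0.0.7 (expiry=4+16=20). clock=4
Op 12: insert f.com -> 10.0.0.2 (expiry=4+16=20). clock=4
Op 13: tick 1 -> clock=5.
Op 14: insert c.com -> 10.0.0.8 (expiry=5+4=9). clock=5
Op 15: insert e.com -> 10.0.0.7 (expiry=5+3=8). clock=5
Op 16: tick 1 -> clock=6.
lookup c.com: present, ip=10.0.0.8 expiry=9 > clock=6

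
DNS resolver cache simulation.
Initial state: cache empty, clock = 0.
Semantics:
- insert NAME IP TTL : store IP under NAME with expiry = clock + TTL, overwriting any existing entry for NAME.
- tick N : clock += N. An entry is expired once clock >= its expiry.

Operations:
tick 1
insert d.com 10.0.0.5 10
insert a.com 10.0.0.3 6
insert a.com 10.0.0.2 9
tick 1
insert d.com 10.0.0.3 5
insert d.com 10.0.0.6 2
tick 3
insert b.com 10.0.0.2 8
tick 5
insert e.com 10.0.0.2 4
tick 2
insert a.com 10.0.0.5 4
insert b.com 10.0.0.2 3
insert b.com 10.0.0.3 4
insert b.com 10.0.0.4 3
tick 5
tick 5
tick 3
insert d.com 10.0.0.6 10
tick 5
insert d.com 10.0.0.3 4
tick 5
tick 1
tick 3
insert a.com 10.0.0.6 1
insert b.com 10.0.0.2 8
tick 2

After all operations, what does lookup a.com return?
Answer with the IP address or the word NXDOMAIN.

Op 1: tick 1 -> clock=1.
Op 2: insert d.com -> 10.0.0.5 (expiry=1+10=11). clock=1
Op 3: insert a.com -> 10.0.0.3 (expiry=1+6=7). clock=1
Op 4: insert a.com -> 10.0.0.2 (expiry=1+9=10). clock=1
Op 5: tick 1 -> clock=2.
Op 6: insert d.com -> 10.0.0.3 (expiry=2+5=7). clock=2
Op 7: insert d.com -> 10.0.0.6 (expiry=2+2=4). clock=2
Op 8: tick 3 -> clock=5. purged={d.com}
Op 9: insert b.com -> 10.0.0.2 (expiry=5+8=13). clock=5
Op 10: tick 5 -> clock=10. purged={a.com}
Op 11: insert e.com -> 10.0.0.2 (expiry=10+4=14). clock=10
Op 12: tick 2 -> clock=12.
Op 13: insert a.com -> 10.0.0.5 (expiry=12+4=16). clock=12
Op 14: insert b.com -> 10.0.0.2 (expiry=12+3=15). clock=12
Op 15: insert b.com -> 10.0.0.3 (expiry=12+4=16). clock=12
Op 16: insert b.com -> 10.0.0.4 (expiry=12+3=15). clock=12
Op 17: tick 5 -> clock=17. purged={a.com,b.com,e.com}
Op 18: tick 5 -> clock=22.
Op 19: tick 3 -> clock=25.
Op 20: insert d.com -> 10.0.0.6 (expiry=25+10=35). clock=25
Op 21: tick 5 -> clock=30.
Op 22: insert d.com -> 10.0.0.3 (expiry=30+4=34). clock=30
Op 23: tick 5 -> clock=35. purged={d.com}
Op 24: tick 1 -> clock=36.
Op 25: tick 3 -> clock=39.
Op 26: insert a.com -> 10.0.0.6 (expiry=39+1=40). clock=39
Op 27: insert b.com -> 10.0.0.2 (expiry=39+8=47). clock=39
Op 28: tick 2 -> clock=41. purged={a.com}
lookup a.com: not in cache (expired or never inserted)

Answer: NXDOMAIN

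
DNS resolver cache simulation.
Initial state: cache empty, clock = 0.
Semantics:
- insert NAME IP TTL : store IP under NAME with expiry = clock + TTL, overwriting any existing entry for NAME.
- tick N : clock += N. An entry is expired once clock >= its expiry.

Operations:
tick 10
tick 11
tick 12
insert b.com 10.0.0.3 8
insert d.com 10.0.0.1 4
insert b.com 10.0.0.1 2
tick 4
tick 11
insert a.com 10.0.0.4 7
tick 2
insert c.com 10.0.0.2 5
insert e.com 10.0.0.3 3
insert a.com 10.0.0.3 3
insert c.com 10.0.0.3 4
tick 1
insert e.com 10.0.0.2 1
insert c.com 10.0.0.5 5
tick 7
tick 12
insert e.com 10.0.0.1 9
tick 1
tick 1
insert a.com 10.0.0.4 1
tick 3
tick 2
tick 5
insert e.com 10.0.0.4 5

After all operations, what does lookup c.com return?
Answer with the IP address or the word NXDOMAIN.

Op 1: tick 10 -> clock=10.
Op 2: tick 11 -> clock=21.
Op 3: tick 12 -> clock=33.
Op 4: insert b.com -> 10.0.0.3 (expiry=33+8=41). clock=33
Op 5: insert d.com -> 10.0.0.1 (expiry=33+4=37). clock=33
Op 6: insert b.com -> 10.0.0.1 (expiry=33+2=35). clock=33
Op 7: tick 4 -> clock=37. purged={b.com,d.com}
Op 8: tick 11 -> clock=48.
Op 9: insert a.com -> 10.0.0.4 (expiry=48+7=55). clock=48
Op 10: tick 2 -> clock=50.
Op 11: insert c.com -> 10.0.0.2 (expiry=50+5=55). clock=50
Op 12: insert e.com -> 10.0.0.3 (expiry=50+3=53). clock=50
Op 13: insert a.com -> 10.0.0.3 (expiry=50+3=53). clock=50
Op 14: insert c.com -> 10.0.0.3 (expiry=50+4=54). clock=50
Op 15: tick 1 -> clock=51.
Op 16: insert e.com -> 10.0.0.2 (expiry=51+1=52). clock=51
Op 17: insert c.com -> 10.0.0.5 (expiry=51+5=56). clock=51
Op 18: tick 7 -> clock=58. purged={a.com,c.com,e.com}
Op 19: tick 12 -> clock=70.
Op 20: insert e.com -> 10.0.0.1 (expiry=70+9=79). clock=70
Op 21: tick 1 -> clock=71.
Op 22: tick 1 -> clock=72.
Op 23: insert a.com -> 10.0.0.4 (expiry=72+1=73). clock=72
Op 24: tick 3 -> clock=75. purged={a.com}
Op 25: tick 2 -> clock=77.
Op 26: tick 5 -> clock=82. purged={e.com}
Op 27: insert e.com -> 10.0.0.4 (expiry=82+5=87). clock=82
lookup c.com: not in cache (expired or never inserted)

Answer: NXDOMAIN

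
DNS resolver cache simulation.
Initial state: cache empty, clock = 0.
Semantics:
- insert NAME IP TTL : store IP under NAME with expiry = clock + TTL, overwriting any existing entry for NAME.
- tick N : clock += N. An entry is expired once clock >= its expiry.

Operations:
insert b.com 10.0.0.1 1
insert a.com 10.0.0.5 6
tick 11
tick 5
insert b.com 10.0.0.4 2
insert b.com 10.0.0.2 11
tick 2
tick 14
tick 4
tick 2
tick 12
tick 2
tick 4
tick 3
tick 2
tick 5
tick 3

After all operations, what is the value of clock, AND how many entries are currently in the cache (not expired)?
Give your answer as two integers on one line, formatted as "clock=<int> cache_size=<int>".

Answer: clock=69 cache_size=0

Derivation:
Op 1: insert b.com -> 10.0.0.1 (expiry=0+1=1). clock=0
Op 2: insert a.com -> 10.0.0.5 (expiry=0+6=6). clock=0
Op 3: tick 11 -> clock=11. purged={a.com,b.com}
Op 4: tick 5 -> clock=16.
Op 5: insert b.com -> 10.0.0.4 (expiry=16+2=18). clock=16
Op 6: insert b.com -> 10.0.0.2 (expiry=16+11=27). clock=16
Op 7: tick 2 -> clock=18.
Op 8: tick 14 -> clock=32. purged={b.com}
Op 9: tick 4 -> clock=36.
Op 10: tick 2 -> clock=38.
Op 11: tick 12 -> clock=50.
Op 12: tick 2 -> clock=52.
Op 13: tick 4 -> clock=56.
Op 14: tick 3 -> clock=59.
Op 15: tick 2 -> clock=61.
Op 16: tick 5 -> clock=66.
Op 17: tick 3 -> clock=69.
Final clock = 69
Final cache (unexpired): {} -> size=0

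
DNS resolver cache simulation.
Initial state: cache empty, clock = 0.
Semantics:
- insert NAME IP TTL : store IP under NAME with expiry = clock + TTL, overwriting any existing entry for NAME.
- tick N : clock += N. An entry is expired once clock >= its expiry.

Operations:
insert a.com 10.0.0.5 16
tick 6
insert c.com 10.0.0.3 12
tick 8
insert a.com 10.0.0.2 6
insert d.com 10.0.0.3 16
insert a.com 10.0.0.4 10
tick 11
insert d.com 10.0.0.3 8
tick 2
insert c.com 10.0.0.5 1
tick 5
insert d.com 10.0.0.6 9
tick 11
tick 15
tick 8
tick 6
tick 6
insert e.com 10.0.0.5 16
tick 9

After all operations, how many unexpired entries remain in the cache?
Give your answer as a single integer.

Answer: 1

Derivation:
Op 1: insert a.com -> 10.0.0.5 (expiry=0+16=16). clock=0
Op 2: tick 6 -> clock=6.
Op 3: insert c.com -> 10.0.0.3 (expiry=6+12=18). clock=6
Op 4: tick 8 -> clock=14.
Op 5: insert a.com -> 10.0.0.2 (expiry=14+6=20). clock=14
Op 6: insert d.com -> 10.0.0.3 (expiry=14+16=30). clock=14
Op 7: insert a.com -> 10.0.0.4 (expiry=14+10=24). clock=14
Op 8: tick 11 -> clock=25. purged={a.com,c.com}
Op 9: insert d.com -> 10.0.0.3 (expiry=25+8=33). clock=25
Op 10: tick 2 -> clock=27.
Op 11: insert c.com -> 10.0.0.5 (expiry=27+1=28). clock=27
Op 12: tick 5 -> clock=32. purged={c.com}
Op 13: insert d.com -> 10.0.0.6 (expiry=32+9=41). clock=32
Op 14: tick 11 -> clock=43. purged={d.com}
Op 15: tick 15 -> clock=58.
Op 16: tick 8 -> clock=66.
Op 17: tick 6 -> clock=72.
Op 18: tick 6 -> clock=78.
Op 19: insert e.com -> 10.0.0.5 (expiry=78+16=94). clock=78
Op 20: tick 9 -> clock=87.
Final cache (unexpired): {e.com} -> size=1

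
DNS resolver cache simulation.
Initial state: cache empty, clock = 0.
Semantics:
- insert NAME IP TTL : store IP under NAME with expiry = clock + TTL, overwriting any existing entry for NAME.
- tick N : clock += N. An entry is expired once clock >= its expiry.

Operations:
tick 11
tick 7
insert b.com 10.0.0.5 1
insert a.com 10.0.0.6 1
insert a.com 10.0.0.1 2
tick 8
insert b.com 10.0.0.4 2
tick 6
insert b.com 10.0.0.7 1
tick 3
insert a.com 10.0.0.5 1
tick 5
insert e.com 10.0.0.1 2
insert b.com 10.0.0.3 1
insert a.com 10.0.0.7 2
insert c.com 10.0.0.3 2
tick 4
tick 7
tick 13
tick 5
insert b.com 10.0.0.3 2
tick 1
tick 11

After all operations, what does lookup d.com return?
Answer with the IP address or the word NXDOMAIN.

Op 1: tick 11 -> clock=11.
Op 2: tick 7 -> clock=18.
Op 3: insert b.com -> 10.0.0.5 (expiry=18+1=19). clock=18
Op 4: insert a.com -> 10.0.0.6 (expiry=18+1=19). clock=18
Op 5: insert a.com -> 10.0.0.1 (expiry=18+2=20). clock=18
Op 6: tick 8 -> clock=26. purged={a.com,b.com}
Op 7: insert b.com -> 10.0.0.4 (expiry=26+2=28). clock=26
Op 8: tick 6 -> clock=32. purged={b.com}
Op 9: insert b.com -> 10.0.0.7 (expiry=32+1=33). clock=32
Op 10: tick 3 -> clock=35. purged={b.com}
Op 11: insert a.com -> 10.0.0.5 (expiry=35+1=36). clock=35
Op 12: tick 5 -> clock=40. purged={a.com}
Op 13: insert e.com -> 10.0.0.1 (expiry=40+2=42). clock=40
Op 14: insert b.com -> 10.0.0.3 (expiry=40+1=41). clock=40
Op 15: insert a.com -> 10.0.0.7 (expiry=40+2=42). clock=40
Op 16: insert c.com -> 10.0.0.3 (expiry=40+2=42). clock=40
Op 17: tick 4 -> clock=44. purged={a.com,b.com,c.com,e.com}
Op 18: tick 7 -> clock=51.
Op 19: tick 13 -> clock=64.
Op 20: tick 5 -> clock=69.
Op 21: insert b.com -> 10.0.0.3 (expiry=69+2=71). clock=69
Op 22: tick 1 -> clock=70.
Op 23: tick 11 -> clock=81. purged={b.com}
lookup d.com: not in cache (expired or never inserted)

Answer: NXDOMAIN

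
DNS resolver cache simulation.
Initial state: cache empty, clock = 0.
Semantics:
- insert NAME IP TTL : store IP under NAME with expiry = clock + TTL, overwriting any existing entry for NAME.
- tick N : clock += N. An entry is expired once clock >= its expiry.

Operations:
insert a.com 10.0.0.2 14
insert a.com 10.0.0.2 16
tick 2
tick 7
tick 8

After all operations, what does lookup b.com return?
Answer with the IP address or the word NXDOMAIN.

Op 1: insert a.com -> 10.0.0.2 (expiry=0+14=14). clock=0
Op 2: insert a.com -> 10.0.0.2 (expiry=0+16=16). clock=0
Op 3: tick 2 -> clock=2.
Op 4: tick 7 -> clock=9.
Op 5: tick 8 -> clock=17. purged={a.com}
lookup b.com: not in cache (expired or never inserted)

Answer: NXDOMAIN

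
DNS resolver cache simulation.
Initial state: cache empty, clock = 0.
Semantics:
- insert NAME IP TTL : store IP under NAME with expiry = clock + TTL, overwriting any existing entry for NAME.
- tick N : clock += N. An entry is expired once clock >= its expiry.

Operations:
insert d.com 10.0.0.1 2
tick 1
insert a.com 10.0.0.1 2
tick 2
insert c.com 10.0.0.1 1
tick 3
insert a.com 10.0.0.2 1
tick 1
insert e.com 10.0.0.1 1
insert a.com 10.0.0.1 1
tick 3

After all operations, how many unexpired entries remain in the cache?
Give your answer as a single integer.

Op 1: insert d.com -> 10.0.0.1 (expiry=0+2=2). clock=0
Op 2: tick 1 -> clock=1.
Op 3: insert a.com -> 10.0.0.1 (expiry=1+2=3). clock=1
Op 4: tick 2 -> clock=3. purged={a.com,d.com}
Op 5: insert c.com -> 10.0.0.1 (expiry=3+1=4). clock=3
Op 6: tick 3 -> clock=6. purged={c.com}
Op 7: insert a.com -> 10.0.0.2 (expiry=6+1=7). clock=6
Op 8: tick 1 -> clock=7. purged={a.com}
Op 9: insert e.com -> 10.0.0.1 (expiry=7+1=8). clock=7
Op 10: insert a.com -> 10.0.0.1 (expiry=7+1=8). clock=7
Op 11: tick 3 -> clock=10. purged={a.com,e.com}
Final cache (unexpired): {} -> size=0

Answer: 0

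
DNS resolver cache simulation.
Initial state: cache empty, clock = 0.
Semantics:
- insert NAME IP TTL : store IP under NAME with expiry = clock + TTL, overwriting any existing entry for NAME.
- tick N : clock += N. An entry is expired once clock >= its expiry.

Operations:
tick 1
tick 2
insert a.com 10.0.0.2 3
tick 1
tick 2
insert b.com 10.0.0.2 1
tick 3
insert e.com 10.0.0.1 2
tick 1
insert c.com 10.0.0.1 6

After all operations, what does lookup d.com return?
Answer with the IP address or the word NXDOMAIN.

Op 1: tick 1 -> clock=1.
Op 2: tick 2 -> clock=3.
Op 3: insert a.com -> 10.0.0.2 (expiry=3+3=6). clock=3
Op 4: tick 1 -> clock=4.
Op 5: tick 2 -> clock=6. purged={a.com}
Op 6: insert b.com -> 10.0.0.2 (expiry=6+1=7). clock=6
Op 7: tick 3 -> clock=9. purged={b.com}
Op 8: insert e.com -> 10.0.0.1 (expiry=9+2=11). clock=9
Op 9: tick 1 -> clock=10.
Op 10: insert c.com -> 10.0.0.1 (expiry=10+6=16). clock=10
lookup d.com: not in cache (expired or never inserted)

Answer: NXDOMAIN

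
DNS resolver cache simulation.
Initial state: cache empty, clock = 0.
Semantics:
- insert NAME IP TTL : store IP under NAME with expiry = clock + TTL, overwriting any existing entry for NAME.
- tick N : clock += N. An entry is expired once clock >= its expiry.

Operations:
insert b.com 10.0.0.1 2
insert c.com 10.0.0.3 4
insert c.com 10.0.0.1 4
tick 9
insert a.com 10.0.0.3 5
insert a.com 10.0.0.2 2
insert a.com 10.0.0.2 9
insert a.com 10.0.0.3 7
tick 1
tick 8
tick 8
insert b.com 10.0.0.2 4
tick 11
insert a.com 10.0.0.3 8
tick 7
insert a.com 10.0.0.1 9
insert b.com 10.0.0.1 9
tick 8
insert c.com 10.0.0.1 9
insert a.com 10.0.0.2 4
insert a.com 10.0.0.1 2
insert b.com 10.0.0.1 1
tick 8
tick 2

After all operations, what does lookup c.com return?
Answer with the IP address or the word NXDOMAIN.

Op 1: insert b.com -> 10.0.0.1 (expiry=0+2=2). clock=0
Op 2: insert c.com -> 10.0.0.3 (expiry=0+4=4). clock=0
Op 3: insert c.com -> 10.0.0.1 (expiry=0+4=4). clock=0
Op 4: tick 9 -> clock=9. purged={b.com,c.com}
Op 5: insert a.com -> 10.0.0.3 (expiry=9+5=14). clock=9
Op 6: insert a.com -> 10.0.0.2 (expiry=9+2=11). clock=9
Op 7: insert a.com -> 10.0.0.2 (expiry=9+9=18). clock=9
Op 8: insert a.com -> 10.0.0.3 (expiry=9+7=16). clock=9
Op 9: tick 1 -> clock=10.
Op 10: tick 8 -> clock=18. purged={a.com}
Op 11: tick 8 -> clock=26.
Op 12: insert b.com -> 10.0.0.2 (expiry=26+4=30). clock=26
Op 13: tick 11 -> clock=37. purged={b.com}
Op 14: insert a.com -> 10.0.0.3 (expiry=37+8=45). clock=37
Op 15: tick 7 -> clock=44.
Op 16: insert a.com -> 10.0.0.1 (expiry=44+9=53). clock=44
Op 17: insert b.com -> 10.0.0.1 (expiry=44+9=53). clock=44
Op 18: tick 8 -> clock=52.
Op 19: insert c.com -> 10.0.0.1 (expiry=52+9=61). clock=52
Op 20: insert a.com -> 10.0.0.2 (expiry=52+4=56). clock=52
Op 21: insert a.com -> 10.0.0.1 (expiry=52+2=54). clock=52
Op 22: insert b.com -> 10.0.0.1 (expiry=52+1=53). clock=52
Op 23: tick 8 -> clock=60. purged={a.com,b.com}
Op 24: tick 2 -> clock=62. purged={c.com}
lookup c.com: not in cache (expired or never inserted)

Answer: NXDOMAIN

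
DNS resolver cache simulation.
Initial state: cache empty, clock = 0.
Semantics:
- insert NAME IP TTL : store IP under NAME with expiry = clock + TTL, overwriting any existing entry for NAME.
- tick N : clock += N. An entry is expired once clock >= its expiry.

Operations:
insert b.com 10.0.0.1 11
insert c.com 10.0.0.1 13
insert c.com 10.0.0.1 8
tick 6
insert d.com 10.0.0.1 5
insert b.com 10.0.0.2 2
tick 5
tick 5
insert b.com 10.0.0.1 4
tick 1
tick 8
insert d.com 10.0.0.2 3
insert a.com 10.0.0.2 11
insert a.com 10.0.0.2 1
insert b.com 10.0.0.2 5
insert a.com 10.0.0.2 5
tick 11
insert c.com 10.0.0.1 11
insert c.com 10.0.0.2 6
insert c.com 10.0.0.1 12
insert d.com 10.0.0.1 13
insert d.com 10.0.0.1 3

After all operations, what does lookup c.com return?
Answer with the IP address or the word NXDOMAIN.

Answer: 10.0.0.1

Derivation:
Op 1: insert b.com -> 10.0.0.1 (expiry=0+11=11). clock=0
Op 2: insert c.com -> 10.0.0.1 (expiry=0+13=13). clock=0
Op 3: insert c.com -> 10.0.0.1 (expiry=0+8=8). clock=0
Op 4: tick 6 -> clock=6.
Op 5: insert d.com -> 10.0.0.1 (expiry=6+5=11). clock=6
Op 6: insert b.com -> 10.0.0.2 (expiry=6+2=8). clock=6
Op 7: tick 5 -> clock=11. purged={b.com,c.com,d.com}
Op 8: tick 5 -> clock=16.
Op 9: insert b.com -> 10.0.0.1 (expiry=16+4=20). clock=16
Op 10: tick 1 -> clock=17.
Op 11: tick 8 -> clock=25. purged={b.com}
Op 12: insert d.com -> 10.0.0.2 (expiry=25+3=28). clock=25
Op 13: insert a.com -> 10.0.0.2 (expiry=25+11=36). clock=25
Op 14: insert a.com -> 10.0.0.2 (expiry=25+1=26). clock=25
Op 15: insert b.com -> 10.0.0.2 (expiry=25+5=30). clock=25
Op 16: insert a.com -> 10.0.0.2 (expiry=25+5=30). clock=25
Op 17: tick 11 -> clock=36. purged={a.com,b.com,d.com}
Op 18: insert c.com -> 10.0.0.1 (expiry=36+11=47). clock=36
Op 19: insert c.com -> 10.0.0.2 (expiry=36+6=42). clock=36
Op 20: insert c.com -> 10.0.0.1 (expiry=36+12=48). clock=36
Op 21: insert d.com -> 10.0.0.1 (expiry=36+13=49). clock=36
Op 22: insert d.com -> 10.0.0.1 (expiry=36+3=39). clock=36
lookup c.com: present, ip=10.0.0.1 expiry=48 > clock=36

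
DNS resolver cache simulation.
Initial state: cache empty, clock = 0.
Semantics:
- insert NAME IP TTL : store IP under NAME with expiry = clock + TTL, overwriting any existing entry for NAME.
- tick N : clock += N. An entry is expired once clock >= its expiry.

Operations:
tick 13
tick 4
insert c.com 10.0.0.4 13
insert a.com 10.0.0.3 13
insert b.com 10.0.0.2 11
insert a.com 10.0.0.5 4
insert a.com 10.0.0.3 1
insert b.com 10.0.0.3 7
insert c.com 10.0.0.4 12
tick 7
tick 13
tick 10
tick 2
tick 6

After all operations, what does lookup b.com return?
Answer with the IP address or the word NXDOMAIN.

Op 1: tick 13 -> clock=13.
Op 2: tick 4 -> clock=17.
Op 3: insert c.com -> 10.0.0.4 (expiry=17+13=30). clock=17
Op 4: insert a.com -> 10.0.0.3 (expiry=17+13=30). clock=17
Op 5: insert b.com -> 10.0.0.2 (expiry=17+11=28). clock=17
Op 6: insert a.com -> 10.0.0.5 (expiry=17+4=21). clock=17
Op 7: insert a.com -> 10.0.0.3 (expiry=17+1=18). clock=17
Op 8: insert b.com -> 10.0.0.3 (expiry=17+7=24). clock=17
Op 9: insert c.com -> 10.0.0.4 (expiry=17+12=29). clock=17
Op 10: tick 7 -> clock=24. purged={a.com,b.com}
Op 11: tick 13 -> clock=37. purged={c.com}
Op 12: tick 10 -> clock=47.
Op 13: tick 2 -> clock=49.
Op 14: tick 6 -> clock=55.
lookup b.com: not in cache (expired or never inserted)

Answer: NXDOMAIN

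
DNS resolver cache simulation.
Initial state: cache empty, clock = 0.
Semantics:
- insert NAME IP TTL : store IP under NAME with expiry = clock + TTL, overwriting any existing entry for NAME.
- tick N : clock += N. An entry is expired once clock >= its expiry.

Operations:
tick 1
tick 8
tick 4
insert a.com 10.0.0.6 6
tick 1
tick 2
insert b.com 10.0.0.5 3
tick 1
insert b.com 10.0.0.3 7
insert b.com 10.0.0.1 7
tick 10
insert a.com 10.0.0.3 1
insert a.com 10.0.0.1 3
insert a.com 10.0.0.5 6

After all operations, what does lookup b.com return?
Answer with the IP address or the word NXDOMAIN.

Answer: NXDOMAIN

Derivation:
Op 1: tick 1 -> clock=1.
Op 2: tick 8 -> clock=9.
Op 3: tick 4 -> clock=13.
Op 4: insert a.com -> 10.0.0.6 (expiry=13+6=19). clock=13
Op 5: tick 1 -> clock=14.
Op 6: tick 2 -> clock=16.
Op 7: insert b.com -> 10.0.0.5 (expiry=16+3=19). clock=16
Op 8: tick 1 -> clock=17.
Op 9: insert b.com -> 10.0.0.3 (expiry=17+7=24). clock=17
Op 10: insert b.com -> 10.0.0.1 (expiry=17+7=24). clock=17
Op 11: tick 10 -> clock=27. purged={a.com,b.com}
Op 12: insert a.com -> 10.0.0.3 (expiry=27+1=28). clock=27
Op 13: insert a.com -> 10.0.0.1 (expiry=27+3=30). clock=27
Op 14: insert a.com -> 10.0.0.5 (expiry=27+6=33). clock=27
lookup b.com: not in cache (expired or never inserted)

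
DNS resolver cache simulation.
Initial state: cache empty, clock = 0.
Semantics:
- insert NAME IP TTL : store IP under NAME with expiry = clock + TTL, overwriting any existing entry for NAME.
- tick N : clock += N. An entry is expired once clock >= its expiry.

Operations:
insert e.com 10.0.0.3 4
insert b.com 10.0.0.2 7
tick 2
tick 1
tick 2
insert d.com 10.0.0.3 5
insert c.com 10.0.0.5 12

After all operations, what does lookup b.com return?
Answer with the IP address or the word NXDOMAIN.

Answer: 10.0.0.2

Derivation:
Op 1: insert e.com -> 10.0.0.3 (expiry=0+4=4). clock=0
Op 2: insert b.com -> 10.0.0.2 (expiry=0+7=7). clock=0
Op 3: tick 2 -> clock=2.
Op 4: tick 1 -> clock=3.
Op 5: tick 2 -> clock=5. purged={e.com}
Op 6: insert d.com -> 10.0.0.3 (expiry=5+5=10). clock=5
Op 7: insert c.com -> 10.0.0.5 (expiry=5+12=17). clock=5
lookup b.com: present, ip=10.0.0.2 expiry=7 > clock=5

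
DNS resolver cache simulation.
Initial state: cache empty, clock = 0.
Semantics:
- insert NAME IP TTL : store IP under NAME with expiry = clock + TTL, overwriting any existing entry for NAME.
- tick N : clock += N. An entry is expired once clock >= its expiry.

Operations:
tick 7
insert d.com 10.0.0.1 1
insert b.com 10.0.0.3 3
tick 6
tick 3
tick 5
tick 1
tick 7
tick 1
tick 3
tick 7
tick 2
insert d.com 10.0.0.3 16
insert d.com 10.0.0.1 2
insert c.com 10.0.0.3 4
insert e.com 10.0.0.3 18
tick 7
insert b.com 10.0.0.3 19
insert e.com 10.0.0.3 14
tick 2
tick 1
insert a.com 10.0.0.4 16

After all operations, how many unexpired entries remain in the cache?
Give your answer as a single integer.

Answer: 3

Derivation:
Op 1: tick 7 -> clock=7.
Op 2: insert d.com -> 10.0.0.1 (expiry=7+1=8). clock=7
Op 3: insert b.com -> 10.0.0.3 (expiry=7+3=10). clock=7
Op 4: tick 6 -> clock=13. purged={b.com,d.com}
Op 5: tick 3 -> clock=16.
Op 6: tick 5 -> clock=21.
Op 7: tick 1 -> clock=22.
Op 8: tick 7 -> clock=29.
Op 9: tick 1 -> clock=30.
Op 10: tick 3 -> clock=33.
Op 11: tick 7 -> clock=40.
Op 12: tick 2 -> clock=42.
Op 13: insert d.com -> 10.0.0.3 (expiry=42+16=58). clock=42
Op 14: insert d.com -> 10.0.0.1 (expiry=42+2=44). clock=42
Op 15: insert c.com -> 10.0.0.3 (expiry=42+4=46). clock=42
Op 16: insert e.com -> 10.0.0.3 (expiry=42+18=60). clock=42
Op 17: tick 7 -> clock=49. purged={c.com,d.com}
Op 18: insert b.com -> 10.0.0.3 (expiry=49+19=68). clock=49
Op 19: insert e.com -> 10.0.0.3 (expiry=49+14=63). clock=49
Op 20: tick 2 -> clock=51.
Op 21: tick 1 -> clock=52.
Op 22: insert a.com -> 10.0.0.4 (expiry=52+16=68). clock=52
Final cache (unexpired): {a.com,b.com,e.com} -> size=3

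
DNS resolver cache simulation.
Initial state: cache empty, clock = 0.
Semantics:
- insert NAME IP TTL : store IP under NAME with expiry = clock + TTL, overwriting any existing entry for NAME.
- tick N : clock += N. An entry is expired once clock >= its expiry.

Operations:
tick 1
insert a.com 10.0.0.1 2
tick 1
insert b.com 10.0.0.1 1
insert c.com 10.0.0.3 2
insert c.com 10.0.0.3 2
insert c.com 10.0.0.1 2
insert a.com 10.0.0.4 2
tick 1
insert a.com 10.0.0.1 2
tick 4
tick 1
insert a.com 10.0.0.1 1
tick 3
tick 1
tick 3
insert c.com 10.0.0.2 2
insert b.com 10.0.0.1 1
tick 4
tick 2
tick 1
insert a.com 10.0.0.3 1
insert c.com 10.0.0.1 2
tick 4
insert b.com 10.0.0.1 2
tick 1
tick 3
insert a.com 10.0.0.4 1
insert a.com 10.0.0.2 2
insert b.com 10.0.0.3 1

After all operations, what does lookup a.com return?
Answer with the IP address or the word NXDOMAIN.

Op 1: tick 1 -> clock=1.
Op 2: insert a.com -> 10.0.0.1 (expiry=1+2=3). clock=1
Op 3: tick 1 -> clock=2.
Op 4: insert b.com -> 10.0.0.1 (expiry=2+1=3). clock=2
Op 5: insert c.com -> 10.0.0.3 (expiry=2+2=4). clock=2
Op 6: insert c.com -> 10.0.0.3 (expiry=2+2=4). clock=2
Op 7: insert c.com -> 10.0.0.1 (expiry=2+2=4). clock=2
Op 8: insert a.com -> 10.0.0.4 (expiry=2+2=4). clock=2
Op 9: tick 1 -> clock=3. purged={b.com}
Op 10: insert a.com -> 10.0.0.1 (expiry=3+2=5). clock=3
Op 11: tick 4 -> clock=7. purged={a.com,c.com}
Op 12: tick 1 -> clock=8.
Op 13: insert a.com -> 10.0.0.1 (expiry=8+1=9). clock=8
Op 14: tick 3 -> clock=11. purged={a.com}
Op 15: tick 1 -> clock=12.
Op 16: tick 3 -> clock=15.
Op 17: insert c.com -> 10.0.0.2 (expiry=15+2=17). clock=15
Op 18: insert b.com -> 10.0.0.1 (expiry=15+1=16). clock=15
Op 19: tick 4 -> clock=19. purged={b.com,c.com}
Op 20: tick 2 -> clock=21.
Op 21: tick 1 -> clock=22.
Op 22: insert a.com -> 10.0.0.3 (expiry=22+1=23). clock=22
Op 23: insert c.com -> 10.0.0.1 (expiry=22+2=24). clock=22
Op 24: tick 4 -> clock=26. purged={a.com,c.com}
Op 25: insert b.com -> 10.0.0.1 (expiry=26+2=28). clock=26
Op 26: tick 1 -> clock=27.
Op 27: tick 3 -> clock=30. purged={b.com}
Op 28: insert a.com -> 10.0.0.4 (expiry=30+1=31). clock=30
Op 29: insert a.com -> 10.0.0.2 (expiry=30+2=32). clock=30
Op 30: insert b.com -> 10.0.0.3 (expiry=30+1=31). clock=30
lookup a.com: present, ip=10.0.0.2 expiry=32 > clock=30

Answer: 10.0.0.2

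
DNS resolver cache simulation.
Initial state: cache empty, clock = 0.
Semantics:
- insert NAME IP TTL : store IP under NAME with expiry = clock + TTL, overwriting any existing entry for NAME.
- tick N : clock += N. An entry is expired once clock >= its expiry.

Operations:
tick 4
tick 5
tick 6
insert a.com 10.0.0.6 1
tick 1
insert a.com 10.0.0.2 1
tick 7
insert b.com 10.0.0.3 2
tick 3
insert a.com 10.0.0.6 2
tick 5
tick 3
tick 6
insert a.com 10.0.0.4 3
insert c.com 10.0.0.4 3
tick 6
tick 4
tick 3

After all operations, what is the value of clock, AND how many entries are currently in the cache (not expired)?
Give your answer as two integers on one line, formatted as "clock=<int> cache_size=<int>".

Answer: clock=53 cache_size=0

Derivation:
Op 1: tick 4 -> clock=4.
Op 2: tick 5 -> clock=9.
Op 3: tick 6 -> clock=15.
Op 4: insert a.com -> 10.0.0.6 (expiry=15+1=16). clock=15
Op 5: tick 1 -> clock=16. purged={a.com}
Op 6: insert a.com -> 10.0.0.2 (expiry=16+1=17). clock=16
Op 7: tick 7 -> clock=23. purged={a.com}
Op 8: insert b.com -> 10.0.0.3 (expiry=23+2=25). clock=23
Op 9: tick 3 -> clock=26. purged={b.com}
Op 10: insert a.com -> 10.0.0.6 (expiry=26+2=28). clock=26
Op 11: tick 5 -> clock=31. purged={a.com}
Op 12: tick 3 -> clock=34.
Op 13: tick 6 -> clock=40.
Op 14: insert a.com -> 10.0.0.4 (expiry=40+3=43). clock=40
Op 15: insert c.com -> 10.0.0.4 (expiry=40+3=43). clock=40
Op 16: tick 6 -> clock=46. purged={a.com,c.com}
Op 17: tick 4 -> clock=50.
Op 18: tick 3 -> clock=53.
Final clock = 53
Final cache (unexpired): {} -> size=0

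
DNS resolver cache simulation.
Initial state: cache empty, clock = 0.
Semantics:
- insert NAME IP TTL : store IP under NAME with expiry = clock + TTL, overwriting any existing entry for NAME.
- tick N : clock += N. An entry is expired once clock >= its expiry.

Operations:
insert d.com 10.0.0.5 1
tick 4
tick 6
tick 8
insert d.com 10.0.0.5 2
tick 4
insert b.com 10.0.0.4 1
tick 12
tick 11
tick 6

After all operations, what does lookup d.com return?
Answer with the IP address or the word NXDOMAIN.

Op 1: insert d.com -> 10.0.0.5 (expiry=0+1=1). clock=0
Op 2: tick 4 -> clock=4. purged={d.com}
Op 3: tick 6 -> clock=10.
Op 4: tick 8 -> clock=18.
Op 5: insert d.com -> 10.0.0.5 (expiry=18+2=20). clock=18
Op 6: tick 4 -> clock=22. purged={d.com}
Op 7: insert b.com -> 10.0.0.4 (expiry=22+1=23). clock=22
Op 8: tick 12 -> clock=34. purged={b.com}
Op 9: tick 11 -> clock=45.
Op 10: tick 6 -> clock=51.
lookup d.com: not in cache (expired or never inserted)

Answer: NXDOMAIN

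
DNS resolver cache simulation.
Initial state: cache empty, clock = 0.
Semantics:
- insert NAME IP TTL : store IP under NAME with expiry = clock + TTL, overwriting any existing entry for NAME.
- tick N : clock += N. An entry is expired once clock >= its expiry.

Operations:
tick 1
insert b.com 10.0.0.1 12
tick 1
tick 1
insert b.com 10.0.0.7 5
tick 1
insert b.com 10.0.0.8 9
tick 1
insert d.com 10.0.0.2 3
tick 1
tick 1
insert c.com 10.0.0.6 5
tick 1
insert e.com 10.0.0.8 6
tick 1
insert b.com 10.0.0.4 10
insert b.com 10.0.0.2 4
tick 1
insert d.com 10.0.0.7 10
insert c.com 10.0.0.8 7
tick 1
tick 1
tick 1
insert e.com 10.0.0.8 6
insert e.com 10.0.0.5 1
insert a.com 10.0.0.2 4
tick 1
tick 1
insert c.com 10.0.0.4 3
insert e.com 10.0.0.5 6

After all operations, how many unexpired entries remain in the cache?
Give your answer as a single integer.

Answer: 4

Derivation:
Op 1: tick 1 -> clock=1.
Op 2: insert b.com -> 10.0.0.1 (expiry=1+12=13). clock=1
Op 3: tick 1 -> clock=2.
Op 4: tick 1 -> clock=3.
Op 5: insert b.com -> 10.0.0.7 (expiry=3+5=8). clock=3
Op 6: tick 1 -> clock=4.
Op 7: insert b.com -> 10.0.0.8 (expiry=4+9=13). clock=4
Op 8: tick 1 -> clock=5.
Op 9: insert d.com -> 10.0.0.2 (expiry=5+3=8). clock=5
Op 10: tick 1 -> clock=6.
Op 11: tick 1 -> clock=7.
Op 12: insert c.com -> 10.0.0.6 (expiry=7+5=12). clock=7
Op 13: tick 1 -> clock=8. purged={d.com}
Op 14: insert e.com -> 10.0.0.8 (expiry=8+6=14). clock=8
Op 15: tick 1 -> clock=9.
Op 16: insert b.com -> 10.0.0.4 (expiry=9+10=19). clock=9
Op 17: insert b.com -> 10.0.0.2 (expiry=9+4=13). clock=9
Op 18: tick 1 -> clock=10.
Op 19: insert d.com -> 10.0.0.7 (expiry=10+10=20). clock=10
Op 20: insert c.com -> 10.0.0.8 (expiry=10+7=17). clock=10
Op 21: tick 1 -> clock=11.
Op 22: tick 1 -> clock=12.
Op 23: tick 1 -> clock=13. purged={b.com}
Op 24: insert e.com -> 10.0.0.8 (expiry=13+6=19). clock=13
Op 25: insert e.com -> 10.0.0.5 (expiry=13+1=14). clock=13
Op 26: insert a.com -> 10.0.0.2 (expiry=13+4=17). clock=13
Op 27: tick 1 -> clock=14. purged={e.com}
Op 28: tick 1 -> clock=15.
Op 29: insert c.com -> 10.0.0.4 (expiry=15+3=18). clock=15
Op 30: insert e.com -> 10.0.0.5 (expiry=15+6=21). clock=15
Final cache (unexpired): {a.com,c.com,d.com,e.com} -> size=4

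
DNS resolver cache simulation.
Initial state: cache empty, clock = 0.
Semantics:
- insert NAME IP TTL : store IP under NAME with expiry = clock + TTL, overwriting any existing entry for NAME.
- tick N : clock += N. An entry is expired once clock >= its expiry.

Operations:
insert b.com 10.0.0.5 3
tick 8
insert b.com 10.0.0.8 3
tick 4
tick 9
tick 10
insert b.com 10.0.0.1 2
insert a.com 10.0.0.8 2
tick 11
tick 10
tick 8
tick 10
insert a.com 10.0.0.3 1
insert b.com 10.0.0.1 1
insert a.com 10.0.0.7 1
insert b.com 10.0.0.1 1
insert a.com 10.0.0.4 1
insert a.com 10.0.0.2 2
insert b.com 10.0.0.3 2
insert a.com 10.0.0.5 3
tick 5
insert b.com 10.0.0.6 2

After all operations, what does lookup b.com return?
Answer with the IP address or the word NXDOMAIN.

Op 1: insert b.com -> 10.0.0.5 (expiry=0+3=3). clock=0
Op 2: tick 8 -> clock=8. purged={b.com}
Op 3: insert b.com -> 10.0.0.8 (expiry=8+3=11). clock=8
Op 4: tick 4 -> clock=12. purged={b.com}
Op 5: tick 9 -> clock=21.
Op 6: tick 10 -> clock=31.
Op 7: insert b.com -> 10.0.0.1 (expiry=31+2=33). clock=31
Op 8: insert a.com -> 10.0.0.8 (expiry=31+2=33). clock=31
Op 9: tick 11 -> clock=42. purged={a.com,b.com}
Op 10: tick 10 -> clock=52.
Op 11: tick 8 -> clock=60.
Op 12: tick 10 -> clock=70.
Op 13: insert a.com -> 10.0.0.3 (expiry=70+1=71). clock=70
Op 14: insert b.com -> 10.0.0.1 (expiry=70+1=71). clock=70
Op 15: insert a.com -> 10.0.0.7 (expiry=70+1=71). clock=70
Op 16: insert b.com -> 10.0.0.1 (expiry=70+1=71). clock=70
Op 17: insert a.com -> 10.0.0.4 (expiry=70+1=71). clock=70
Op 18: insert a.com -> 10.0.0.2 (expiry=70+2=72). clock=70
Op 19: insert b.com -> 10.0.0.3 (expiry=70+2=72). clock=70
Op 20: insert a.com -> 10.0.0.5 (expiry=70+3=73). clock=70
Op 21: tick 5 -> clock=75. purged={a.com,b.com}
Op 22: insert b.com -> 10.0.0.6 (expiry=75+2=77). clock=75
lookup b.com: present, ip=10.0.0.6 expiry=77 > clock=75

Answer: 10.0.0.6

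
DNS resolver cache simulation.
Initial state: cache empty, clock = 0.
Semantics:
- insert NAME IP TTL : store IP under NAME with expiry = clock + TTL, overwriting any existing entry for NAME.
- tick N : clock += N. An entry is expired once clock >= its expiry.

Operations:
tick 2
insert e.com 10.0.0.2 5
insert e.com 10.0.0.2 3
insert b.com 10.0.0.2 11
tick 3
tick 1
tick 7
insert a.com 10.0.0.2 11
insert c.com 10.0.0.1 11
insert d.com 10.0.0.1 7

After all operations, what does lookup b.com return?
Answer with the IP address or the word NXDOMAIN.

Answer: NXDOMAIN

Derivation:
Op 1: tick 2 -> clock=2.
Op 2: insert e.com -> 10.0.0.2 (expiry=2+5=7). clock=2
Op 3: insert e.com -> 10.0.0.2 (expiry=2+3=5). clock=2
Op 4: insert b.com -> 10.0.0.2 (expiry=2+11=13). clock=2
Op 5: tick 3 -> clock=5. purged={e.com}
Op 6: tick 1 -> clock=6.
Op 7: tick 7 -> clock=13. purged={b.com}
Op 8: insert a.com -> 10.0.0.2 (expiry=13+11=24). clock=13
Op 9: insert c.com -> 10.0.0.1 (expiry=13+11=24). clock=13
Op 10: insert d.com -> 10.0.0.1 (expiry=13+7=20). clock=13
lookup b.com: not in cache (expired or never inserted)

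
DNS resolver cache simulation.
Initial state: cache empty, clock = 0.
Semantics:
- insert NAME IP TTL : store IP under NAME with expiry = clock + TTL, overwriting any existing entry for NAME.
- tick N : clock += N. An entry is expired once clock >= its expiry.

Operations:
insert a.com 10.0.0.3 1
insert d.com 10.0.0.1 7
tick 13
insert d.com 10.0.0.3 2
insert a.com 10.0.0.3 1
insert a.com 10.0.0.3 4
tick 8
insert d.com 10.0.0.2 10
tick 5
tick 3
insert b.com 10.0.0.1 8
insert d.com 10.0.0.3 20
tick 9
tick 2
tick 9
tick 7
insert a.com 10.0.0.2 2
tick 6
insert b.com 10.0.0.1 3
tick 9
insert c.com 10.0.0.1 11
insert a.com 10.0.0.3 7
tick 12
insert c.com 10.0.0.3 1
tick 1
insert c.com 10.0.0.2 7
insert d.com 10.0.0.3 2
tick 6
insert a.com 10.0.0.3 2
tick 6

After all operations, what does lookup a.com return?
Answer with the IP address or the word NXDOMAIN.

Answer: NXDOMAIN

Derivation:
Op 1: insert a.com -> 10.0.0.3 (expiry=0+1=1). clock=0
Op 2: insert d.com -> 10.0.0.1 (expiry=0+7=7). clock=0
Op 3: tick 13 -> clock=13. purged={a.com,d.com}
Op 4: insert d.com -> 10.0.0.3 (expiry=13+2=15). clock=13
Op 5: insert a.com -> 10.0.0.3 (expiry=13+1=14). clock=13
Op 6: insert a.com -> 10.0.0.3 (expiry=13+4=17). clock=13
Op 7: tick 8 -> clock=21. purged={a.com,d.com}
Op 8: insert d.com -> 10.0.0.2 (expiry=21+10=31). clock=21
Op 9: tick 5 -> clock=26.
Op 10: tick 3 -> clock=29.
Op 11: insert b.com -> 10.0.0.1 (expiry=29+8=37). clock=29
Op 12: insert d.com -> 10.0.0.3 (expiry=29+20=49). clock=29
Op 13: tick 9 -> clock=38. purged={b.com}
Op 14: tick 2 -> clock=40.
Op 15: tick 9 -> clock=49. purged={d.com}
Op 16: tick 7 -> clock=56.
Op 17: insert a.com -> 10.0.0.2 (expiry=56+2=58). clock=56
Op 18: tick 6 -> clock=62. purged={a.com}
Op 19: insert b.com -> 10.0.0.1 (expiry=62+3=65). clock=62
Op 20: tick 9 -> clock=71. purged={b.com}
Op 21: insert c.com -> 10.0.0.1 (expiry=71+11=82). clock=71
Op 22: insert a.com -> 10.0.0.3 (expiry=71+7=78). clock=71
Op 23: tick 12 -> clock=83. purged={a.com,c.com}
Op 24: insert c.com -> 10.0.0.3 (expiry=83+1=84). clock=83
Op 25: tick 1 -> clock=84. purged={c.com}
Op 26: insert c.com -> 10.0.0.2 (expiry=84+7=91). clock=84
Op 27: insert d.com -> 10.0.0.3 (expiry=84+2=86). clock=84
Op 28: tick 6 -> clock=90. purged={d.com}
Op 29: insert a.com -> 10.0.0.3 (expiry=90+2=92). clock=90
Op 30: tick 6 -> clock=96. purged={a.com,c.com}
lookup a.com: not in cache (expired or never inserted)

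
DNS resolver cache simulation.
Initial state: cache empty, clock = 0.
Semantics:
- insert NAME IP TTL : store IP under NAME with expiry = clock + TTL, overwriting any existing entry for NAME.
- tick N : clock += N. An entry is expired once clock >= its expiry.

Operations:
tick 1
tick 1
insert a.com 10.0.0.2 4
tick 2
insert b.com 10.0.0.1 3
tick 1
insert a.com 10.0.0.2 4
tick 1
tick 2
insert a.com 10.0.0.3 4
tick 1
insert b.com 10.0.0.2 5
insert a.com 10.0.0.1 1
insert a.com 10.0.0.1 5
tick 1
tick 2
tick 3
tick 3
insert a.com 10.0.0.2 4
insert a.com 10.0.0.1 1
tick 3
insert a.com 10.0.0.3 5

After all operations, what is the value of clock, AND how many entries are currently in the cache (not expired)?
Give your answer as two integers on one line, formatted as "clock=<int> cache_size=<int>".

Answer: clock=21 cache_size=1

Derivation:
Op 1: tick 1 -> clock=1.
Op 2: tick 1 -> clock=2.
Op 3: insert a.com -> 10.0.0.2 (expiry=2+4=6). clock=2
Op 4: tick 2 -> clock=4.
Op 5: insert b.com -> 10.0.0.1 (expiry=4+3=7). clock=4
Op 6: tick 1 -> clock=5.
Op 7: insert a.com -> 10.0.0.2 (expiry=5+4=9). clock=5
Op 8: tick 1 -> clock=6.
Op 9: tick 2 -> clock=8. purged={b.com}
Op 10: insert a.com -> 10.0.0.3 (expiry=8+4=12). clock=8
Op 11: tick 1 -> clock=9.
Op 12: insert b.com -> 10.0.0.2 (expiry=9+5=14). clock=9
Op 13: insert a.com -> 10.0.0.1 (expiry=9+1=10). clock=9
Op 14: insert a.com -> 10.0.0.1 (expiry=9+5=14). clock=9
Op 15: tick 1 -> clock=10.
Op 16: tick 2 -> clock=12.
Op 17: tick 3 -> clock=15. purged={a.com,b.com}
Op 18: tick 3 -> clock=18.
Op 19: insert a.com -> 10.0.0.2 (expiry=18+4=22). clock=18
Op 20: insert a.com -> 10.0.0.1 (expiry=18+1=19). clock=18
Op 21: tick 3 -> clock=21. purged={a.com}
Op 22: insert a.com -> 10.0.0.3 (expiry=21+5=26). clock=21
Final clock = 21
Final cache (unexpired): {a.com} -> size=1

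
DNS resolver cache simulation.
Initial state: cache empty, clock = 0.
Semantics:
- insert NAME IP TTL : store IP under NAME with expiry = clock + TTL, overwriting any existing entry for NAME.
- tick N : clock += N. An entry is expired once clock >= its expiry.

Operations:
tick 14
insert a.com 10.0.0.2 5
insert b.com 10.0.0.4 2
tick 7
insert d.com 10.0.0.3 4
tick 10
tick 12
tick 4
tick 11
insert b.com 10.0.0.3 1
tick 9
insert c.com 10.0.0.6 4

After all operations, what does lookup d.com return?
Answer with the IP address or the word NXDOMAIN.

Answer: NXDOMAIN

Derivation:
Op 1: tick 14 -> clock=14.
Op 2: insert a.com -> 10.0.0.2 (expiry=14+5=19). clock=14
Op 3: insert b.com -> 10.0.0.4 (expiry=14+2=16). clock=14
Op 4: tick 7 -> clock=21. purged={a.com,b.com}
Op 5: insert d.com -> 10.0.0.3 (expiry=21+4=25). clock=21
Op 6: tick 10 -> clock=31. purged={d.com}
Op 7: tick 12 -> clock=43.
Op 8: tick 4 -> clock=47.
Op 9: tick 11 -> clock=58.
Op 10: insert b.com -> 10.0.0.3 (expiry=58+1=59). clock=58
Op 11: tick 9 -> clock=67. purged={b.com}
Op 12: insert c.com -> 10.0.0.6 (expiry=67+4=71). clock=67
lookup d.com: not in cache (expired or never inserted)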